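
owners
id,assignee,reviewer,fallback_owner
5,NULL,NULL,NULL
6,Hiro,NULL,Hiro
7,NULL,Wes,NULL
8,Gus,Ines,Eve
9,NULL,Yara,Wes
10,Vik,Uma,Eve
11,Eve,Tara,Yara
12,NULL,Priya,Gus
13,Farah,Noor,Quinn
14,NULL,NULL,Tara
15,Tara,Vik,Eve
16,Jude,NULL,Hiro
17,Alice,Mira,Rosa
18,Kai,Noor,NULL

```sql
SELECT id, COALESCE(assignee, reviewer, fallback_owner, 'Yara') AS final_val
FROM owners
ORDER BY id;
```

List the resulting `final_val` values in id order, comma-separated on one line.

Yara, Hiro, Wes, Gus, Yara, Vik, Eve, Priya, Farah, Tara, Tara, Jude, Alice, Kai

id=5: assignee=NULL, reviewer=NULL, fallback_owner=NULL, → literal Yara → Yara
id=6: assignee=Hiro → Hiro
id=7: assignee=NULL, reviewer=Wes → Wes
id=8: assignee=Gus → Gus
id=9: assignee=NULL, reviewer=Yara → Yara
id=10: assignee=Vik → Vik
id=11: assignee=Eve → Eve
id=12: assignee=NULL, reviewer=Priya → Priya
id=13: assignee=Farah → Farah
id=14: assignee=NULL, reviewer=NULL, fallback_owner=Tara → Tara
id=15: assignee=Tara → Tara
id=16: assignee=Jude → Jude
id=17: assignee=Alice → Alice
id=18: assignee=Kai → Kai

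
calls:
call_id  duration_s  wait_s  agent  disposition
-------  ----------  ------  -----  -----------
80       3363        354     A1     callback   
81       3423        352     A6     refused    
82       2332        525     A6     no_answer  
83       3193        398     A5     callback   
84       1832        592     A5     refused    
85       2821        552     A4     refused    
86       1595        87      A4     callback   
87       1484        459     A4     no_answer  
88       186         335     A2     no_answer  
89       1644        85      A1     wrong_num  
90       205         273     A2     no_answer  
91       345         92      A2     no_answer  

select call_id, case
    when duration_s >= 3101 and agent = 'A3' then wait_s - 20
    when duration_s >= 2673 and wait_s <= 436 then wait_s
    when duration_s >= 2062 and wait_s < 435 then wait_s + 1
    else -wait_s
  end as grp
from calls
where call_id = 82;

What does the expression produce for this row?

call_id = 82: duration_s=2332, wait_s=525, agent=A6, disposition=no_answer.
duration_s >= 3101 and agent = 'A3' → false
duration_s >= 2673 and wait_s <= 436 → false
duration_s >= 2062 and wait_s < 435 → false
No prior WHEN matched → ELSE → -525

-525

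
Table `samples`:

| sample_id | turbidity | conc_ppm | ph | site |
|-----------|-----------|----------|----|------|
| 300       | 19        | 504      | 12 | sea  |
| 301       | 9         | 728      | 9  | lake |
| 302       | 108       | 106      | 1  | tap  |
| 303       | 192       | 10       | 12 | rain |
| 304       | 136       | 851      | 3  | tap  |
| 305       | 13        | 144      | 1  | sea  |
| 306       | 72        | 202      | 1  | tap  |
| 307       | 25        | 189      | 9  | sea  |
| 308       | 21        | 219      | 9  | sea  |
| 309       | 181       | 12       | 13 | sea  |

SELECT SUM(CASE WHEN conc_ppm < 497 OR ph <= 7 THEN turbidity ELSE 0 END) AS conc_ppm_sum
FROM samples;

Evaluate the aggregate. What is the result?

sample_id=300: ✗
sample_id=301: ✗
sample_id=302: ✓ → 108
sample_id=303: ✓ → 192
sample_id=304: ✓ → 136
sample_id=305: ✓ → 13
sample_id=306: ✓ → 72
sample_id=307: ✓ → 25
sample_id=308: ✓ → 21
sample_id=309: ✓ → 181
conc_ppm_sum = 108 + 192 + 136 + 13 + 72 + 25 + 21 + 181 = 748

748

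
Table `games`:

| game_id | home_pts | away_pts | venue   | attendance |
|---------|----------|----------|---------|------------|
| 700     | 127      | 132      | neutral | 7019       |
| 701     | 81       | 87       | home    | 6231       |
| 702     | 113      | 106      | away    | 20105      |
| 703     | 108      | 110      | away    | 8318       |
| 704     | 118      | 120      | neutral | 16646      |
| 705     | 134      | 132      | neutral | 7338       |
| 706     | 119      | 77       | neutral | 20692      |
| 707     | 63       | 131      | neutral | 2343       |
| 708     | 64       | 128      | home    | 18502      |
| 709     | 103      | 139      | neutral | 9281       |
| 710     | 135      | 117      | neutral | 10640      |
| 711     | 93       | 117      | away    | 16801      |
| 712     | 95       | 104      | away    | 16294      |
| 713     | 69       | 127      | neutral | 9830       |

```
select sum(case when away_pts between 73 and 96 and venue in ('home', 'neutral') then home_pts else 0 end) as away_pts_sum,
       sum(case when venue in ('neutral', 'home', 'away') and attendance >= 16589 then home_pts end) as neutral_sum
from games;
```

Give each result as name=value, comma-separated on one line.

[away_pts_sum: away_pts between 73 and 96 and venue in ('home', 'neutral')]
game_id=700: ✗
game_id=701: ✓ → 81
game_id=702: ✗
game_id=703: ✗
game_id=704: ✗
game_id=705: ✗
game_id=706: ✓ → 119
game_id=707: ✗
game_id=708: ✗
game_id=709: ✗
game_id=710: ✗
game_id=711: ✗
game_id=712: ✗
game_id=713: ✗
away_pts_sum = 81 + 119 = 200
—
[neutral_sum: venue in ('neutral', 'home', 'away') and attendance >= 16589]
game_id=700: ✗
game_id=701: ✗
game_id=702: ✓ → 113
game_id=703: ✗
game_id=704: ✓ → 118
game_id=705: ✗
game_id=706: ✓ → 119
game_id=707: ✗
game_id=708: ✓ → 64
game_id=709: ✗
game_id=710: ✗
game_id=711: ✓ → 93
game_id=712: ✗
game_id=713: ✗
neutral_sum = 113 + 118 + 119 + 64 + 93 = 507

away_pts_sum=200, neutral_sum=507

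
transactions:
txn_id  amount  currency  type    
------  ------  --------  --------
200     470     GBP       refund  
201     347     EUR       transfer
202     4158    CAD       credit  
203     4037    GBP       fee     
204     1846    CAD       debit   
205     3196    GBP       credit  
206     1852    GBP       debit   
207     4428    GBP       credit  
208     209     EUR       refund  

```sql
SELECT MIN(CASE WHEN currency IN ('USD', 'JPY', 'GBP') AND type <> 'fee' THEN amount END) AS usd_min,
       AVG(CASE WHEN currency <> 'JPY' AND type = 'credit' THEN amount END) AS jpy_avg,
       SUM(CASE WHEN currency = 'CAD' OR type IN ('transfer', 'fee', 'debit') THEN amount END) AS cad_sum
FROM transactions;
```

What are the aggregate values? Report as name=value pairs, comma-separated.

usd_min=470, jpy_avg=3927.3333333333, cad_sum=12240

[usd_min: currency IN ('USD', 'JPY', 'GBP') AND type <> 'fee']
txn_id=200: ✓ → 470
txn_id=201: ✗
txn_id=202: ✗
txn_id=203: ✗
txn_id=204: ✗
txn_id=205: ✓ → 3196
txn_id=206: ✓ → 1852
txn_id=207: ✓ → 4428
txn_id=208: ✗
usd_min = MIN(470, 3196, 1852, 4428) = 470
—
[jpy_avg: currency <> 'JPY' AND type = 'credit']
txn_id=200: ✗
txn_id=201: ✗
txn_id=202: ✓ → 4158
txn_id=203: ✗
txn_id=204: ✗
txn_id=205: ✓ → 3196
txn_id=206: ✗
txn_id=207: ✓ → 4428
txn_id=208: ✗
jpy_avg = (4158 + 3196 + 4428) / 3 = 3927.3333333333
—
[cad_sum: currency = 'CAD' OR type IN ('transfer', 'fee', 'debit')]
txn_id=200: ✗
txn_id=201: ✓ → 347
txn_id=202: ✓ → 4158
txn_id=203: ✓ → 4037
txn_id=204: ✓ → 1846
txn_id=205: ✗
txn_id=206: ✓ → 1852
txn_id=207: ✗
txn_id=208: ✗
cad_sum = 347 + 4158 + 4037 + 1846 + 1852 = 12240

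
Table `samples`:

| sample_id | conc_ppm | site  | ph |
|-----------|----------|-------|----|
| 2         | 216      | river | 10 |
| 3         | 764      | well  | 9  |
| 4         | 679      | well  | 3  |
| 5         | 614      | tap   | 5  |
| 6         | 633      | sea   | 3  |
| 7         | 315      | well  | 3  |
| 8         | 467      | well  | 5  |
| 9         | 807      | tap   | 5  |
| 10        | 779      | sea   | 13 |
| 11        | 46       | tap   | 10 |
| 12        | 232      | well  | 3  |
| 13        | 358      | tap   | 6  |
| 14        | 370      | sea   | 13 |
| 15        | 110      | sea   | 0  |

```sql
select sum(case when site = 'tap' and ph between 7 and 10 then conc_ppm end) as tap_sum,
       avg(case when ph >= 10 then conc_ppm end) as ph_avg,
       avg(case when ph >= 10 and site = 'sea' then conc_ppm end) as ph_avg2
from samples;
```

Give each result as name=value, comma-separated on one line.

[tap_sum: site = 'tap' and ph between 7 and 10]
sample_id=2: ✗
sample_id=3: ✗
sample_id=4: ✗
sample_id=5: ✗
sample_id=6: ✗
sample_id=7: ✗
sample_id=8: ✗
sample_id=9: ✗
sample_id=10: ✗
sample_id=11: ✓ → 46
sample_id=12: ✗
sample_id=13: ✗
sample_id=14: ✗
sample_id=15: ✗
tap_sum = 46
—
[ph_avg: ph >= 10]
sample_id=2: ✓ → 216
sample_id=3: ✗
sample_id=4: ✗
sample_id=5: ✗
sample_id=6: ✗
sample_id=7: ✗
sample_id=8: ✗
sample_id=9: ✗
sample_id=10: ✓ → 779
sample_id=11: ✓ → 46
sample_id=12: ✗
sample_id=13: ✗
sample_id=14: ✓ → 370
sample_id=15: ✗
ph_avg = (216 + 779 + 46 + 370) / 4 = 352.75
—
[ph_avg2: ph >= 10 and site = 'sea']
sample_id=2: ✗
sample_id=3: ✗
sample_id=4: ✗
sample_id=5: ✗
sample_id=6: ✗
sample_id=7: ✗
sample_id=8: ✗
sample_id=9: ✗
sample_id=10: ✓ → 779
sample_id=11: ✗
sample_id=12: ✗
sample_id=13: ✗
sample_id=14: ✓ → 370
sample_id=15: ✗
ph_avg2 = (779 + 370) / 2 = 574.5

tap_sum=46, ph_avg=352.75, ph_avg2=574.5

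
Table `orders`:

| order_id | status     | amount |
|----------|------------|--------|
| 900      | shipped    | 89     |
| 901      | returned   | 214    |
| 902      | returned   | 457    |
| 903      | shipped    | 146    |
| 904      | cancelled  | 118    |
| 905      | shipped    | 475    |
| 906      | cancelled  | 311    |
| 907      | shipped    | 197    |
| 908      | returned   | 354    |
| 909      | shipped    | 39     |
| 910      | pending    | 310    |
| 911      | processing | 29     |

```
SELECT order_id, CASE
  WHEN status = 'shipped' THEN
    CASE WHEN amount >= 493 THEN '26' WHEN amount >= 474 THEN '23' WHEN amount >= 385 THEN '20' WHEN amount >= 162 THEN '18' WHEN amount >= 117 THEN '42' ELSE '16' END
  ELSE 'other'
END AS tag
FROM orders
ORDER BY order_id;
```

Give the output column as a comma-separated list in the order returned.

16, other, other, 42, other, 23, other, 18, other, 16, other, other

order_id=900: status='shipped' → inner[ELSE] → 16
order_id=901: status='returned' → outer ELSE → other
order_id=902: status='returned' → outer ELSE → other
order_id=903: status='shipped' → inner[amount >= 117] → 42
order_id=904: status='cancelled' → outer ELSE → other
order_id=905: status='shipped' → inner[amount >= 474] → 23
order_id=906: status='cancelled' → outer ELSE → other
order_id=907: status='shipped' → inner[amount >= 162] → 18
order_id=908: status='returned' → outer ELSE → other
order_id=909: status='shipped' → inner[ELSE] → 16
order_id=910: status='pending' → outer ELSE → other
order_id=911: status='processing' → outer ELSE → other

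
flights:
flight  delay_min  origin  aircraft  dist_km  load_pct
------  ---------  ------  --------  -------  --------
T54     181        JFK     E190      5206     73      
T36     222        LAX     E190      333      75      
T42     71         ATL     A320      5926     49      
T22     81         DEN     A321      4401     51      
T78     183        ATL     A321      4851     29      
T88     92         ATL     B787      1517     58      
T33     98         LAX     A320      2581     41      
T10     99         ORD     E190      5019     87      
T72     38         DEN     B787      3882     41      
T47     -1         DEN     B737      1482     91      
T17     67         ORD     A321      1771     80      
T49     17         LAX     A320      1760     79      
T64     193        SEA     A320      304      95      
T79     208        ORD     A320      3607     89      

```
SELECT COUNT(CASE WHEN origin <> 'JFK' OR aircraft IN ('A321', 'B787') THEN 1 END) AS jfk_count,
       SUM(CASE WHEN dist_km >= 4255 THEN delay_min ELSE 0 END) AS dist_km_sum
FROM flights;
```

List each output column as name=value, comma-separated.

jfk_count=13, dist_km_sum=615

[jfk_count: origin <> 'JFK' OR aircraft IN ('A321', 'B787')]
flight=T54: ✗
flight=T36: ✓ → 1
flight=T42: ✓ → 1
flight=T22: ✓ → 1
flight=T78: ✓ → 1
flight=T88: ✓ → 1
flight=T33: ✓ → 1
flight=T10: ✓ → 1
flight=T72: ✓ → 1
flight=T47: ✓ → 1
flight=T17: ✓ → 1
flight=T49: ✓ → 1
flight=T64: ✓ → 1
flight=T79: ✓ → 1
jfk_count = COUNT(1, 1, 1, 1, 1, 1, 1, 1, 1, 1, 1, 1, 1) = 13
—
[dist_km_sum: dist_km >= 4255]
flight=T54: ✓ → 181
flight=T36: ✗
flight=T42: ✓ → 71
flight=T22: ✓ → 81
flight=T78: ✓ → 183
flight=T88: ✗
flight=T33: ✗
flight=T10: ✓ → 99
flight=T72: ✗
flight=T47: ✗
flight=T17: ✗
flight=T49: ✗
flight=T64: ✗
flight=T79: ✗
dist_km_sum = 181 + 71 + 81 + 183 + 99 = 615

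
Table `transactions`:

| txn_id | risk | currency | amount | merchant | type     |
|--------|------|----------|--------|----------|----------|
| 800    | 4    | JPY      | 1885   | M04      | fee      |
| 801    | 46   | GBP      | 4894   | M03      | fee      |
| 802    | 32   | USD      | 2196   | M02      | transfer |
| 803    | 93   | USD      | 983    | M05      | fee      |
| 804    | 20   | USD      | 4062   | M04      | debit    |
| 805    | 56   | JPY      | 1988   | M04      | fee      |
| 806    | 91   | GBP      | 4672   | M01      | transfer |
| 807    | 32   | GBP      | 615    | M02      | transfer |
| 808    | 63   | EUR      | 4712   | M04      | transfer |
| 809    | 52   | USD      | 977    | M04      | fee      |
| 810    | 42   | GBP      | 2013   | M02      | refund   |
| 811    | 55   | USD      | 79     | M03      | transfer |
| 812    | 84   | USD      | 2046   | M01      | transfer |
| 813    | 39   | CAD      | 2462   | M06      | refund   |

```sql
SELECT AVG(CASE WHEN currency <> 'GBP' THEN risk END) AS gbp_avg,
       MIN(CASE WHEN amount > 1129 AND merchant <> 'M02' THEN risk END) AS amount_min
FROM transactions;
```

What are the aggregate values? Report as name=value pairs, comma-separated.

[gbp_avg: currency <> 'GBP']
txn_id=800: ✓ → 4
txn_id=801: ✗
txn_id=802: ✓ → 32
txn_id=803: ✓ → 93
txn_id=804: ✓ → 20
txn_id=805: ✓ → 56
txn_id=806: ✗
txn_id=807: ✗
txn_id=808: ✓ → 63
txn_id=809: ✓ → 52
txn_id=810: ✗
txn_id=811: ✓ → 55
txn_id=812: ✓ → 84
txn_id=813: ✓ → 39
gbp_avg = (4 + 32 + 93 + 20 + 56 + 63 + 52 + 55 + 84 + 39) / 10 = 49.8
—
[amount_min: amount > 1129 AND merchant <> 'M02']
txn_id=800: ✓ → 4
txn_id=801: ✓ → 46
txn_id=802: ✗
txn_id=803: ✗
txn_id=804: ✓ → 20
txn_id=805: ✓ → 56
txn_id=806: ✓ → 91
txn_id=807: ✗
txn_id=808: ✓ → 63
txn_id=809: ✗
txn_id=810: ✗
txn_id=811: ✗
txn_id=812: ✓ → 84
txn_id=813: ✓ → 39
amount_min = MIN(4, 46, 20, 56, 91, 63, 84, 39) = 4

gbp_avg=49.8, amount_min=4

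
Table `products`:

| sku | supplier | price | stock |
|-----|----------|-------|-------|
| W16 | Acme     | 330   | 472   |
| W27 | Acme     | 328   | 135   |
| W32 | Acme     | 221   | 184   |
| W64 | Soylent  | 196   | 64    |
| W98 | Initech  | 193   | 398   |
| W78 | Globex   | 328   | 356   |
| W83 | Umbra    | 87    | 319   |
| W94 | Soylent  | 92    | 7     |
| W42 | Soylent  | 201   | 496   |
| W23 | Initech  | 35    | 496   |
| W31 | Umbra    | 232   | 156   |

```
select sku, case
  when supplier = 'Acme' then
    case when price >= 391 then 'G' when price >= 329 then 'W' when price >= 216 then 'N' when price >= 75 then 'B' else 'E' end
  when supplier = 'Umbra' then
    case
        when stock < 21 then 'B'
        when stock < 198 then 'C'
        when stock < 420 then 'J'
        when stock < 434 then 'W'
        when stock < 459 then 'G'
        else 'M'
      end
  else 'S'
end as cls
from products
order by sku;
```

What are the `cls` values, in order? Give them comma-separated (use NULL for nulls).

W, S, N, C, N, S, S, S, J, S, S

sku=W16: supplier='Acme' → inner[price >= 329] → W
sku=W23: supplier='Initech' → outer ELSE → S
sku=W27: supplier='Acme' → inner[price >= 216] → N
sku=W31: supplier='Umbra' → inner[stock < 198] → C
sku=W32: supplier='Acme' → inner[price >= 216] → N
sku=W42: supplier='Soylent' → outer ELSE → S
sku=W64: supplier='Soylent' → outer ELSE → S
sku=W78: supplier='Globex' → outer ELSE → S
sku=W83: supplier='Umbra' → inner[stock < 420] → J
sku=W94: supplier='Soylent' → outer ELSE → S
sku=W98: supplier='Initech' → outer ELSE → S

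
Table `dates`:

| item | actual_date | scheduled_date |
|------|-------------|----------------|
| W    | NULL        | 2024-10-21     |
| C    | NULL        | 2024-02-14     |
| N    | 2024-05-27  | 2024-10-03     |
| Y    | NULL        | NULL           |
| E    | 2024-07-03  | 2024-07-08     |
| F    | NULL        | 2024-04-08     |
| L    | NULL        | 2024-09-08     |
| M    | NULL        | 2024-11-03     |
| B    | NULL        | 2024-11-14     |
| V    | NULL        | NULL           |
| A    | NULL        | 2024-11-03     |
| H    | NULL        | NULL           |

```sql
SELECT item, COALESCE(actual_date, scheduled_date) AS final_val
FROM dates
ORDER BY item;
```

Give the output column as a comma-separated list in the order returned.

item=A: actual_date=NULL, scheduled_date=2024-11-03 → 2024-11-03
item=B: actual_date=NULL, scheduled_date=2024-11-14 → 2024-11-14
item=C: actual_date=NULL, scheduled_date=2024-02-14 → 2024-02-14
item=E: actual_date=2024-07-03 → 2024-07-03
item=F: actual_date=NULL, scheduled_date=2024-04-08 → 2024-04-08
item=H: actual_date=NULL, scheduled_date=NULL (all NULL) → NULL
item=L: actual_date=NULL, scheduled_date=2024-09-08 → 2024-09-08
item=M: actual_date=NULL, scheduled_date=2024-11-03 → 2024-11-03
item=N: actual_date=2024-05-27 → 2024-05-27
item=V: actual_date=NULL, scheduled_date=NULL (all NULL) → NULL
item=W: actual_date=NULL, scheduled_date=2024-10-21 → 2024-10-21
item=Y: actual_date=NULL, scheduled_date=NULL (all NULL) → NULL

2024-11-03, 2024-11-14, 2024-02-14, 2024-07-03, 2024-04-08, NULL, 2024-09-08, 2024-11-03, 2024-05-27, NULL, 2024-10-21, NULL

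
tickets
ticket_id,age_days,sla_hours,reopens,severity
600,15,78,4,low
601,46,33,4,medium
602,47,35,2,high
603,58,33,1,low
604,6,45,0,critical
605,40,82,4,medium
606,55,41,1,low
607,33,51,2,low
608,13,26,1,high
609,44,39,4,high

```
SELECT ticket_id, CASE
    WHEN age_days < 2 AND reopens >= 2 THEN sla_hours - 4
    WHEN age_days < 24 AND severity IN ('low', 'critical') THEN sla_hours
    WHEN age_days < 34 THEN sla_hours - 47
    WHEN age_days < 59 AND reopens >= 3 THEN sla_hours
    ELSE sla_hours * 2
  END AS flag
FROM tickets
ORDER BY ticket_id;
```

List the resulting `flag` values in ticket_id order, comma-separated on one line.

ticket_id=600: age_days < 24 AND severity IN ('low', 'critical') → 78
ticket_id=601: age_days < 59 AND reopens >= 3 → 33
ticket_id=602: ELSE → 70
ticket_id=603: ELSE → 66
ticket_id=604: age_days < 24 AND severity IN ('low', 'critical') → 45
ticket_id=605: age_days < 59 AND reopens >= 3 → 82
ticket_id=606: ELSE → 82
ticket_id=607: age_days < 34 → 4
ticket_id=608: age_days < 34 → -21
ticket_id=609: age_days < 59 AND reopens >= 3 → 39

78, 33, 70, 66, 45, 82, 82, 4, -21, 39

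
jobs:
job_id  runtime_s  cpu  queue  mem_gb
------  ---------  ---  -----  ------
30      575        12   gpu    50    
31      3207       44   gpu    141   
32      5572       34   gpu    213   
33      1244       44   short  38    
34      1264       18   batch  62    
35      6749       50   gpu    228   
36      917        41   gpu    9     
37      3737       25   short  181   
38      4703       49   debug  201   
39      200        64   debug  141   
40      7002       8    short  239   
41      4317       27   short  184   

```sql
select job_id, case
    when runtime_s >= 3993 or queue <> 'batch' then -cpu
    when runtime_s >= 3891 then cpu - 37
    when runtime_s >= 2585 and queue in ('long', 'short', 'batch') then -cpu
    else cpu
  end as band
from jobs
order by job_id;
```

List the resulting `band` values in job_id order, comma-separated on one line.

-12, -44, -34, -44, 18, -50, -41, -25, -49, -64, -8, -27

job_id=30: runtime_s >= 3993 or queue <> 'batch' → -12
job_id=31: runtime_s >= 3993 or queue <> 'batch' → -44
job_id=32: runtime_s >= 3993 or queue <> 'batch' → -34
job_id=33: runtime_s >= 3993 or queue <> 'batch' → -44
job_id=34: ELSE → 18
job_id=35: runtime_s >= 3993 or queue <> 'batch' → -50
job_id=36: runtime_s >= 3993 or queue <> 'batch' → -41
job_id=37: runtime_s >= 3993 or queue <> 'batch' → -25
job_id=38: runtime_s >= 3993 or queue <> 'batch' → -49
job_id=39: runtime_s >= 3993 or queue <> 'batch' → -64
job_id=40: runtime_s >= 3993 or queue <> 'batch' → -8
job_id=41: runtime_s >= 3993 or queue <> 'batch' → -27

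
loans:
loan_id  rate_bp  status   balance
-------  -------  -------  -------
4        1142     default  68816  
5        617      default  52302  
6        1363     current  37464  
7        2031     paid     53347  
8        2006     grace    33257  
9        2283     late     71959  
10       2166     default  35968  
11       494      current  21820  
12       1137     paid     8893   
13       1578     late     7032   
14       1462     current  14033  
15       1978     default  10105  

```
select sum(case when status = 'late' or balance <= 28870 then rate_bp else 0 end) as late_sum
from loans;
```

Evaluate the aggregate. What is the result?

loan_id=4: ✗
loan_id=5: ✗
loan_id=6: ✗
loan_id=7: ✗
loan_id=8: ✗
loan_id=9: ✓ → 2283
loan_id=10: ✗
loan_id=11: ✓ → 494
loan_id=12: ✓ → 1137
loan_id=13: ✓ → 1578
loan_id=14: ✓ → 1462
loan_id=15: ✓ → 1978
late_sum = 2283 + 494 + 1137 + 1578 + 1462 + 1978 = 8932

8932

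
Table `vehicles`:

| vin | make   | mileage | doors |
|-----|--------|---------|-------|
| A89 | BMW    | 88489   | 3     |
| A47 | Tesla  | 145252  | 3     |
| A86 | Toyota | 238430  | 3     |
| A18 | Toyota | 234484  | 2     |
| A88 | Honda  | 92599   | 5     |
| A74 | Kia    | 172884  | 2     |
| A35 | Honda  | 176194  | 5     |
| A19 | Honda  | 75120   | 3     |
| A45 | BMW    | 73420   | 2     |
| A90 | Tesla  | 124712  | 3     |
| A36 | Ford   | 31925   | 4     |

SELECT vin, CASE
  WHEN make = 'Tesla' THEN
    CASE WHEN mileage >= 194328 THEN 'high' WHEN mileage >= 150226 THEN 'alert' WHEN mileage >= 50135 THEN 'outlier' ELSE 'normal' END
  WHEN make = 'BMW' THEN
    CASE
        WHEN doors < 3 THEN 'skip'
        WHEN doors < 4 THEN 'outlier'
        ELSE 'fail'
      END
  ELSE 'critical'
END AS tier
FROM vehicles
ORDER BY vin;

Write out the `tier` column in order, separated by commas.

vin=A18: make='Toyota' → outer ELSE → critical
vin=A19: make='Honda' → outer ELSE → critical
vin=A35: make='Honda' → outer ELSE → critical
vin=A36: make='Ford' → outer ELSE → critical
vin=A45: make='BMW' → inner[doors < 3] → skip
vin=A47: make='Tesla' → inner[mileage >= 50135] → outlier
vin=A74: make='Kia' → outer ELSE → critical
vin=A86: make='Toyota' → outer ELSE → critical
vin=A88: make='Honda' → outer ELSE → critical
vin=A89: make='BMW' → inner[doors < 4] → outlier
vin=A90: make='Tesla' → inner[mileage >= 50135] → outlier

critical, critical, critical, critical, skip, outlier, critical, critical, critical, outlier, outlier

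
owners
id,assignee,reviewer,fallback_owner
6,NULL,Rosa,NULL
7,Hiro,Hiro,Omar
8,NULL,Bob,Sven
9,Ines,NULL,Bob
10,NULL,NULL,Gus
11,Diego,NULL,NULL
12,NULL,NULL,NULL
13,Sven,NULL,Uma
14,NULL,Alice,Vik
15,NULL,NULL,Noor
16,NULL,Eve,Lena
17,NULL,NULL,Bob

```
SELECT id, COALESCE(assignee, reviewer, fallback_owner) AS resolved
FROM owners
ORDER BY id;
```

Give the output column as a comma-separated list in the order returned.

id=6: assignee=NULL, reviewer=Rosa → Rosa
id=7: assignee=Hiro → Hiro
id=8: assignee=NULL, reviewer=Bob → Bob
id=9: assignee=Ines → Ines
id=10: assignee=NULL, reviewer=NULL, fallback_owner=Gus → Gus
id=11: assignee=Diego → Diego
id=12: assignee=NULL, reviewer=NULL, fallback_owner=NULL (all NULL) → NULL
id=13: assignee=Sven → Sven
id=14: assignee=NULL, reviewer=Alice → Alice
id=15: assignee=NULL, reviewer=NULL, fallback_owner=Noor → Noor
id=16: assignee=NULL, reviewer=Eve → Eve
id=17: assignee=NULL, reviewer=NULL, fallback_owner=Bob → Bob

Rosa, Hiro, Bob, Ines, Gus, Diego, NULL, Sven, Alice, Noor, Eve, Bob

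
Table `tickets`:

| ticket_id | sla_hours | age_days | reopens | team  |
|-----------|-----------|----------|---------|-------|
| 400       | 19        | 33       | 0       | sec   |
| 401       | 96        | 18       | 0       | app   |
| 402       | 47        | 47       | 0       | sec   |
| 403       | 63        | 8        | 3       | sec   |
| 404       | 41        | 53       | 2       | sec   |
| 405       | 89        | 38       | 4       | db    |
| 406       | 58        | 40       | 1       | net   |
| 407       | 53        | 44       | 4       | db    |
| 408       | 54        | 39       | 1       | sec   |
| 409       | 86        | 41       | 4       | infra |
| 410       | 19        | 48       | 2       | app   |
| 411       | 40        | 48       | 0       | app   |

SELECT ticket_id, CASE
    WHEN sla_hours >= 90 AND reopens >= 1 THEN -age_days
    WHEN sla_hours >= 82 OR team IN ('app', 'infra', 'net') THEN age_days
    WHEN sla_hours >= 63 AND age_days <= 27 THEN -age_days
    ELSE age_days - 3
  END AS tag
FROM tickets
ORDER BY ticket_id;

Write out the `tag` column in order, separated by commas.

30, 18, 44, -8, 50, 38, 40, 41, 36, 41, 48, 48

ticket_id=400: ELSE → 30
ticket_id=401: sla_hours >= 82 OR team IN ('app', 'infra', 'net') → 18
ticket_id=402: ELSE → 44
ticket_id=403: sla_hours >= 63 AND age_days <= 27 → -8
ticket_id=404: ELSE → 50
ticket_id=405: sla_hours >= 82 OR team IN ('app', 'infra', 'net') → 38
ticket_id=406: sla_hours >= 82 OR team IN ('app', 'infra', 'net') → 40
ticket_id=407: ELSE → 41
ticket_id=408: ELSE → 36
ticket_id=409: sla_hours >= 82 OR team IN ('app', 'infra', 'net') → 41
ticket_id=410: sla_hours >= 82 OR team IN ('app', 'infra', 'net') → 48
ticket_id=411: sla_hours >= 82 OR team IN ('app', 'infra', 'net') → 48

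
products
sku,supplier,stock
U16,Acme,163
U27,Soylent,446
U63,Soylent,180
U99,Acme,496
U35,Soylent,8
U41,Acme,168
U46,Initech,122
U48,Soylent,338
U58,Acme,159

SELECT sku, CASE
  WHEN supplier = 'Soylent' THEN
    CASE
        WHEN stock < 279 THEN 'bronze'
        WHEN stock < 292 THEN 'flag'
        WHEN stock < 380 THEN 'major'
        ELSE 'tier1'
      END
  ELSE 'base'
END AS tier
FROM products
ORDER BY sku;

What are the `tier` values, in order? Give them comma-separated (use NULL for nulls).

base, tier1, bronze, base, base, major, base, bronze, base

sku=U16: supplier='Acme' → outer ELSE → base
sku=U27: supplier='Soylent' → inner[ELSE] → tier1
sku=U35: supplier='Soylent' → inner[stock < 279] → bronze
sku=U41: supplier='Acme' → outer ELSE → base
sku=U46: supplier='Initech' → outer ELSE → base
sku=U48: supplier='Soylent' → inner[stock < 380] → major
sku=U58: supplier='Acme' → outer ELSE → base
sku=U63: supplier='Soylent' → inner[stock < 279] → bronze
sku=U99: supplier='Acme' → outer ELSE → base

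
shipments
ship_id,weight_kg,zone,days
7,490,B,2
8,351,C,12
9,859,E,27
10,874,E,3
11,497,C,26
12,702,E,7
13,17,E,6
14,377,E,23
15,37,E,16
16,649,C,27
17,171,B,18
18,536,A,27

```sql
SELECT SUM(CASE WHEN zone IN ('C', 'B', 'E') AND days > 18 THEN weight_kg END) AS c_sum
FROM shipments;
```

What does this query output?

2382

ship_id=7: ✗
ship_id=8: ✗
ship_id=9: ✓ → 859
ship_id=10: ✗
ship_id=11: ✓ → 497
ship_id=12: ✗
ship_id=13: ✗
ship_id=14: ✓ → 377
ship_id=15: ✗
ship_id=16: ✓ → 649
ship_id=17: ✗
ship_id=18: ✗
c_sum = 859 + 497 + 377 + 649 = 2382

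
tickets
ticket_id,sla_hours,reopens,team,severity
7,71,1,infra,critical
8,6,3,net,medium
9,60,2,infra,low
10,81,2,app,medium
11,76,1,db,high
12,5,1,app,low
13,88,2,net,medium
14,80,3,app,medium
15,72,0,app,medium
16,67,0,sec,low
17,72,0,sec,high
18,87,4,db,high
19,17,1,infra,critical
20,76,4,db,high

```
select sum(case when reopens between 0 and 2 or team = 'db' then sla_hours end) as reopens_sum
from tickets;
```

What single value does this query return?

ticket_id=7: ✓ → 71
ticket_id=8: ✗
ticket_id=9: ✓ → 60
ticket_id=10: ✓ → 81
ticket_id=11: ✓ → 76
ticket_id=12: ✓ → 5
ticket_id=13: ✓ → 88
ticket_id=14: ✗
ticket_id=15: ✓ → 72
ticket_id=16: ✓ → 67
ticket_id=17: ✓ → 72
ticket_id=18: ✓ → 87
ticket_id=19: ✓ → 17
ticket_id=20: ✓ → 76
reopens_sum = 71 + 60 + 81 + 76 + 5 + 88 + 72 + 67 + 72 + 87 + 17 + 76 = 772

772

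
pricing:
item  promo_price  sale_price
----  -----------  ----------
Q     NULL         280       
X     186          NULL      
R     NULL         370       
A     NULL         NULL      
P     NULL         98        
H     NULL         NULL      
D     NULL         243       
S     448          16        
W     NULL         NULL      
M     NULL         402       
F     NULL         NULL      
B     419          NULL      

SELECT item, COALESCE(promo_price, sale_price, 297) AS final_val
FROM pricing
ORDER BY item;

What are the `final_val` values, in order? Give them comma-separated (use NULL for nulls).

297, 419, 243, 297, 297, 402, 98, 280, 370, 448, 297, 186

item=A: promo_price=NULL, sale_price=NULL, → literal 297 → 297
item=B: promo_price=419 → 419
item=D: promo_price=NULL, sale_price=243 → 243
item=F: promo_price=NULL, sale_price=NULL, → literal 297 → 297
item=H: promo_price=NULL, sale_price=NULL, → literal 297 → 297
item=M: promo_price=NULL, sale_price=402 → 402
item=P: promo_price=NULL, sale_price=98 → 98
item=Q: promo_price=NULL, sale_price=280 → 280
item=R: promo_price=NULL, sale_price=370 → 370
item=S: promo_price=448 → 448
item=W: promo_price=NULL, sale_price=NULL, → literal 297 → 297
item=X: promo_price=186 → 186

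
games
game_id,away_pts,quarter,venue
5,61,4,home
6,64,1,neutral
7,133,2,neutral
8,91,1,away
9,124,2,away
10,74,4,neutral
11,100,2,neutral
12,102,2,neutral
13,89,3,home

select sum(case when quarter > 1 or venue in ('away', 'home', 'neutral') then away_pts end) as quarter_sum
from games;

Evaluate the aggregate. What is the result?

838

game_id=5: ✓ → 61
game_id=6: ✓ → 64
game_id=7: ✓ → 133
game_id=8: ✓ → 91
game_id=9: ✓ → 124
game_id=10: ✓ → 74
game_id=11: ✓ → 100
game_id=12: ✓ → 102
game_id=13: ✓ → 89
quarter_sum = 61 + 64 + 133 + 91 + 124 + 74 + 100 + 102 + 89 = 838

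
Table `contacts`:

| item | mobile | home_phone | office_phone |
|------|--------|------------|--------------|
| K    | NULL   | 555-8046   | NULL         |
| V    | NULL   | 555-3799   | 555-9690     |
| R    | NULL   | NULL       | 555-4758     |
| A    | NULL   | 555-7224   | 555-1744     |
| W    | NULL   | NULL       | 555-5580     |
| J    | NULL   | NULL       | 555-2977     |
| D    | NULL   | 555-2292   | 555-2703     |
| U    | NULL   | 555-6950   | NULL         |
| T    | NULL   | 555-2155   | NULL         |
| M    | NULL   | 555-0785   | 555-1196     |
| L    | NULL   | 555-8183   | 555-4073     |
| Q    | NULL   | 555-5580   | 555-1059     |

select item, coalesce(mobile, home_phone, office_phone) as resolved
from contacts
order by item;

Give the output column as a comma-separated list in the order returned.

555-7224, 555-2292, 555-2977, 555-8046, 555-8183, 555-0785, 555-5580, 555-4758, 555-2155, 555-6950, 555-3799, 555-5580

item=A: mobile=NULL, home_phone=555-7224 → 555-7224
item=D: mobile=NULL, home_phone=555-2292 → 555-2292
item=J: mobile=NULL, home_phone=NULL, office_phone=555-2977 → 555-2977
item=K: mobile=NULL, home_phone=555-8046 → 555-8046
item=L: mobile=NULL, home_phone=555-8183 → 555-8183
item=M: mobile=NULL, home_phone=555-0785 → 555-0785
item=Q: mobile=NULL, home_phone=555-5580 → 555-5580
item=R: mobile=NULL, home_phone=NULL, office_phone=555-4758 → 555-4758
item=T: mobile=NULL, home_phone=555-2155 → 555-2155
item=U: mobile=NULL, home_phone=555-6950 → 555-6950
item=V: mobile=NULL, home_phone=555-3799 → 555-3799
item=W: mobile=NULL, home_phone=NULL, office_phone=555-5580 → 555-5580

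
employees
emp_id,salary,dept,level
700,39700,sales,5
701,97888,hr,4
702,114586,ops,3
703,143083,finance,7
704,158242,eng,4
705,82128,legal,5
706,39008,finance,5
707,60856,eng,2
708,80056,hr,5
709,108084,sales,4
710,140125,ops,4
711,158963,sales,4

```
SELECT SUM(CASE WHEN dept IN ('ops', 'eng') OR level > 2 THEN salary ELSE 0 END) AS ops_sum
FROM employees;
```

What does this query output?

1222719

emp_id=700: ✓ → 39700
emp_id=701: ✓ → 97888
emp_id=702: ✓ → 114586
emp_id=703: ✓ → 143083
emp_id=704: ✓ → 158242
emp_id=705: ✓ → 82128
emp_id=706: ✓ → 39008
emp_id=707: ✓ → 60856
emp_id=708: ✓ → 80056
emp_id=709: ✓ → 108084
emp_id=710: ✓ → 140125
emp_id=711: ✓ → 158963
ops_sum = 39700 + 97888 + 114586 + 143083 + 158242 + 82128 + 39008 + 60856 + 80056 + 108084 + 140125 + 158963 = 1222719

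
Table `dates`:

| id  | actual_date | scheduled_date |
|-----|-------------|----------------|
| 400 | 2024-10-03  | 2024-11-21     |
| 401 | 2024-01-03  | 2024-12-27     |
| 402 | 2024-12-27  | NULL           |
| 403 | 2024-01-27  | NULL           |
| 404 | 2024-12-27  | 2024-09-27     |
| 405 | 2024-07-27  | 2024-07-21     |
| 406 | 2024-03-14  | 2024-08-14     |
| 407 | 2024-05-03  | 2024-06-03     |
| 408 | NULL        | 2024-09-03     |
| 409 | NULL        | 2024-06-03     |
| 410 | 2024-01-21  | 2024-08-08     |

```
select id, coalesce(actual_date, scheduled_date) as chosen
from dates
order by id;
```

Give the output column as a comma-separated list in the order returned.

id=400: actual_date=2024-10-03 → 2024-10-03
id=401: actual_date=2024-01-03 → 2024-01-03
id=402: actual_date=2024-12-27 → 2024-12-27
id=403: actual_date=2024-01-27 → 2024-01-27
id=404: actual_date=2024-12-27 → 2024-12-27
id=405: actual_date=2024-07-27 → 2024-07-27
id=406: actual_date=2024-03-14 → 2024-03-14
id=407: actual_date=2024-05-03 → 2024-05-03
id=408: actual_date=NULL, scheduled_date=2024-09-03 → 2024-09-03
id=409: actual_date=NULL, scheduled_date=2024-06-03 → 2024-06-03
id=410: actual_date=2024-01-21 → 2024-01-21

2024-10-03, 2024-01-03, 2024-12-27, 2024-01-27, 2024-12-27, 2024-07-27, 2024-03-14, 2024-05-03, 2024-09-03, 2024-06-03, 2024-01-21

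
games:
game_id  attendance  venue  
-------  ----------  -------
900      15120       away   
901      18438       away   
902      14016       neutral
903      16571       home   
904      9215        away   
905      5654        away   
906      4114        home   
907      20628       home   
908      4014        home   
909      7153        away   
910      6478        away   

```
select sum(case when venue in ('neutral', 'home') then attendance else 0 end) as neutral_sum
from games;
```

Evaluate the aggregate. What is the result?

game_id=900: ✗
game_id=901: ✗
game_id=902: ✓ → 14016
game_id=903: ✓ → 16571
game_id=904: ✗
game_id=905: ✗
game_id=906: ✓ → 4114
game_id=907: ✓ → 20628
game_id=908: ✓ → 4014
game_id=909: ✗
game_id=910: ✗
neutral_sum = 14016 + 16571 + 4114 + 20628 + 4014 = 59343

59343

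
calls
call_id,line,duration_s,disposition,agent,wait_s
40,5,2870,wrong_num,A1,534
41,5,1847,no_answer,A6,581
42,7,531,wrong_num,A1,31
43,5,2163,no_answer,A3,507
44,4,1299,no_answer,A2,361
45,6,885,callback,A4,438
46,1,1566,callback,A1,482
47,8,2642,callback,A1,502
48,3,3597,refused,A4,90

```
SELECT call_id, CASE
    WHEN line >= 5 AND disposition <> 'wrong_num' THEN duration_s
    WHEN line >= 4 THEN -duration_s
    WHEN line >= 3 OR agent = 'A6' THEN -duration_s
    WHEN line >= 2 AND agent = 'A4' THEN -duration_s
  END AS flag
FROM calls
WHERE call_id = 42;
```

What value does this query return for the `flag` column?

call_id = 42: line=7, duration_s=531, disposition=wrong_num, agent=A1, wait_s=31.
line >= 5 AND disposition <> 'wrong_num' → false
line >= 4 → true → -531

-531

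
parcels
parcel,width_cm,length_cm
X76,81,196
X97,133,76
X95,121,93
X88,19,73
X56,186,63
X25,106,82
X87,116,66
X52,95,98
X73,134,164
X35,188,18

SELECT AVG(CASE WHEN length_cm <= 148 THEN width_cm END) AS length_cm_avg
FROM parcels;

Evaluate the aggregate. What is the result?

120.5

parcel=X76: ✗
parcel=X97: ✓ → 133
parcel=X95: ✓ → 121
parcel=X88: ✓ → 19
parcel=X56: ✓ → 186
parcel=X25: ✓ → 106
parcel=X87: ✓ → 116
parcel=X52: ✓ → 95
parcel=X73: ✗
parcel=X35: ✓ → 188
length_cm_avg = (133 + 121 + 19 + 186 + 106 + 116 + 95 + 188) / 8 = 120.5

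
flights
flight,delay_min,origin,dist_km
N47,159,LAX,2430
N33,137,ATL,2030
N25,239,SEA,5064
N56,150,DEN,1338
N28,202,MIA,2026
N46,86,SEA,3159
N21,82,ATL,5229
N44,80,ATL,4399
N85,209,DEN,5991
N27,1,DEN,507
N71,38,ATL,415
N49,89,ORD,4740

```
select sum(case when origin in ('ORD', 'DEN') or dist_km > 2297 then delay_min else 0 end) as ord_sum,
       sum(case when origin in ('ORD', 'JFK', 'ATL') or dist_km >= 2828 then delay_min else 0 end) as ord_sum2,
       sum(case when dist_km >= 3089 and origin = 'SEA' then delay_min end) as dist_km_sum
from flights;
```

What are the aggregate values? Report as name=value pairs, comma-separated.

[ord_sum: origin in ('ORD', 'DEN') or dist_km > 2297]
flight=N47: ✓ → 159
flight=N33: ✗
flight=N25: ✓ → 239
flight=N56: ✓ → 150
flight=N28: ✗
flight=N46: ✓ → 86
flight=N21: ✓ → 82
flight=N44: ✓ → 80
flight=N85: ✓ → 209
flight=N27: ✓ → 1
flight=N71: ✗
flight=N49: ✓ → 89
ord_sum = 159 + 239 + 150 + 86 + 82 + 80 + 209 + 1 + 89 = 1095
—
[ord_sum2: origin in ('ORD', 'JFK', 'ATL') or dist_km >= 2828]
flight=N47: ✗
flight=N33: ✓ → 137
flight=N25: ✓ → 239
flight=N56: ✗
flight=N28: ✗
flight=N46: ✓ → 86
flight=N21: ✓ → 82
flight=N44: ✓ → 80
flight=N85: ✓ → 209
flight=N27: ✗
flight=N71: ✓ → 38
flight=N49: ✓ → 89
ord_sum2 = 137 + 239 + 86 + 82 + 80 + 209 + 38 + 89 = 960
—
[dist_km_sum: dist_km >= 3089 and origin = 'SEA']
flight=N47: ✗
flight=N33: ✗
flight=N25: ✓ → 239
flight=N56: ✗
flight=N28: ✗
flight=N46: ✓ → 86
flight=N21: ✗
flight=N44: ✗
flight=N85: ✗
flight=N27: ✗
flight=N71: ✗
flight=N49: ✗
dist_km_sum = 239 + 86 = 325

ord_sum=1095, ord_sum2=960, dist_km_sum=325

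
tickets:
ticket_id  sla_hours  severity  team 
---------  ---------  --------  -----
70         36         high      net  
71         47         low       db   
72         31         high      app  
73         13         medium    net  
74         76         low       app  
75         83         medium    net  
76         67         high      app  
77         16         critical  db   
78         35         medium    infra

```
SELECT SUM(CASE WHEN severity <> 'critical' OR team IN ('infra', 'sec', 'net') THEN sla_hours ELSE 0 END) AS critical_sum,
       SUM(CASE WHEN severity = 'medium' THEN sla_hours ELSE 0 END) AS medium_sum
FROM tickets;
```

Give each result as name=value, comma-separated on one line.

[critical_sum: severity <> 'critical' OR team IN ('infra', 'sec', 'net')]
ticket_id=70: ✓ → 36
ticket_id=71: ✓ → 47
ticket_id=72: ✓ → 31
ticket_id=73: ✓ → 13
ticket_id=74: ✓ → 76
ticket_id=75: ✓ → 83
ticket_id=76: ✓ → 67
ticket_id=77: ✗
ticket_id=78: ✓ → 35
critical_sum = 36 + 47 + 31 + 13 + 76 + 83 + 67 + 35 = 388
—
[medium_sum: severity = 'medium']
ticket_id=70: ✗
ticket_id=71: ✗
ticket_id=72: ✗
ticket_id=73: ✓ → 13
ticket_id=74: ✗
ticket_id=75: ✓ → 83
ticket_id=76: ✗
ticket_id=77: ✗
ticket_id=78: ✓ → 35
medium_sum = 13 + 83 + 35 = 131

critical_sum=388, medium_sum=131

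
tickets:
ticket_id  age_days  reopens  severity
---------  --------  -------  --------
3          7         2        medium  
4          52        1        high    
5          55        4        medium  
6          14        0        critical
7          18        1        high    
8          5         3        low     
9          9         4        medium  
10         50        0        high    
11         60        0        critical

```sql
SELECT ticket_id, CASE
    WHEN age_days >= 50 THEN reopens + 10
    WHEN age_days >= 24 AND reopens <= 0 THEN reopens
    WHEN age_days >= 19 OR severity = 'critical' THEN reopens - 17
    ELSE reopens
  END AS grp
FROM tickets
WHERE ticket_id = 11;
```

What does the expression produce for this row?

10

ticket_id = 11: age_days=60, reopens=0, severity=critical.
age_days >= 50 → true → 10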